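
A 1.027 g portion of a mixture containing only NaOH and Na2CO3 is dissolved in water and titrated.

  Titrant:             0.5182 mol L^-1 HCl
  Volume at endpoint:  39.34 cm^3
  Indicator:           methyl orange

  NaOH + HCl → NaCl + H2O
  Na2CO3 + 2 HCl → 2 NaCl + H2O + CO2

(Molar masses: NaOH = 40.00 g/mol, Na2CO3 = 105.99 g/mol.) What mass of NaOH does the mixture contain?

0.1642 g

n(HCl) = 0.03934 × 0.5182 = 0.02039 mol
Let x = n(NaOH), y = n(Na2CO3).
Titrant: 1x + 2y = 0.02039;  mass: 40.00x + 105.99y = 1.027
Solving, x = 4.106 × 10^-3 mol, y = 8.140 × 10^-3 mol
mass of NaOH = 4.106 × 10^-3 × 40.00 = 0.1642 g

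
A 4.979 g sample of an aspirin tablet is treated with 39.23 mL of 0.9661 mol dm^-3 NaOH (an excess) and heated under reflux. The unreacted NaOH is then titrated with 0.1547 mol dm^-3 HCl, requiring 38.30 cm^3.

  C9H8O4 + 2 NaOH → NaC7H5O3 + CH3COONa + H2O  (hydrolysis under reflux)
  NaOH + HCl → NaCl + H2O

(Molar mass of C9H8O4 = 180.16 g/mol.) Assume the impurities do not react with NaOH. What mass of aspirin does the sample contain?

2.880 g

n(NaOH) added = 0.03923 × 0.9661 = 0.03790 mol
n(HCl) used in back-titration = 0.03830 × 0.1547 = 5.925 × 10^-3 mol
n(NaOH) left over = 5.925 × 10^-3 mol (1:1 ratio)
n(NaOH) consumed by analyte = 0.03790 − 5.925 × 10^-3 = 0.03198 mol
From the 1:2 ratio, n(C9H8O4) = 1/2 × 0.03198 = 0.01599 mol
mass of C9H8O4 = 0.01599 × 180.16 = 2.880 g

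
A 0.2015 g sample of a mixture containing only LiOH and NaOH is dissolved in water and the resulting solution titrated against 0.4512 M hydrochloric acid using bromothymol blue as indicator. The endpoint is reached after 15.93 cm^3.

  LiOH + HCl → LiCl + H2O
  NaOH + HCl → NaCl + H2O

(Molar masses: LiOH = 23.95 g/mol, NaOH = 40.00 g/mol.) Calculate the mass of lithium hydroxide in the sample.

0.1283 g

n(HCl) = 0.01593 × 0.4512 = 7.188 × 10^-3 mol
Let x = n(LiOH), y = n(NaOH).
Titrant: 1x + 1y = 7.188 × 10^-3;  mass: 23.95x + 40.00y = 0.2015
Solving, x = 5.359 × 10^-3 mol, y = 1.829 × 10^-3 mol
mass of LiOH = 5.359 × 10^-3 × 23.95 = 0.1283 g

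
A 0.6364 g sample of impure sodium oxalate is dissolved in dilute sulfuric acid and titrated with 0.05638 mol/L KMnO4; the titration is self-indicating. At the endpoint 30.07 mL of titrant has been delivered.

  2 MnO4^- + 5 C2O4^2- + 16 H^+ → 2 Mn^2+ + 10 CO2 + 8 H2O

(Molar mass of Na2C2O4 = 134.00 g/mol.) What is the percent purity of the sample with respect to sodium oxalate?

89.24 %

n(KMnO4) = 0.03007 L × 0.05638 mol/L = 1.695 × 10^-3 mol
From the 5:2 ratio, n(Na2C2O4) = 5/2 × 1.695 × 10^-3 = 4.238 × 10^-3 mol
mass of Na2C2O4 = 4.238 × 10^-3 × 134.00 g/mol = 0.5679 g
% Na2C2O4 = 0.5679 / 0.6364 × 100 = 89.24 %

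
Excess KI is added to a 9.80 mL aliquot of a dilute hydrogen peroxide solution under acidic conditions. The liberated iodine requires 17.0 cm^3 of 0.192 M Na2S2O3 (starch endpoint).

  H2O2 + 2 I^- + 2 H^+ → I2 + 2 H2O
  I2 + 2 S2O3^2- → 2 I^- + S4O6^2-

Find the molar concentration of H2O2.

n(S2O3^2-) = 0.0170 × 0.192 = 3.26 × 10^-3 mol
n(I2) = n(S2O3^2-)/2 = 1.63 × 10^-3 mol
n(H2O2) in the aliquot = 1.63 × 10^-3 mol (1:1 ratio)
[H2O2] = 1.63 × 10^-3 / 0.00980 = 0.167 mol/L

0.167 M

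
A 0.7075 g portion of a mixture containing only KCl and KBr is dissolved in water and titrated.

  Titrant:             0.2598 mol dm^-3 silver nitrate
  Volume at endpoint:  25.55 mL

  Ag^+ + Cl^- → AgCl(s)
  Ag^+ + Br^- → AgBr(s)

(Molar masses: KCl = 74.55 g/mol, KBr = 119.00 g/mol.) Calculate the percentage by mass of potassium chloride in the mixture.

19.54 %

n(AgNO3) = 0.02555 × 0.2598 = 6.638 × 10^-3 mol
Let x = n(KCl), y = n(KBr).
Titrant: 1x + 1y = 6.638 × 10^-3;  mass: 74.55x + 119.00y = 0.7075
Solving, x = 1.854 × 10^-3 mol, y = 4.784 × 10^-3 mol
mass of KCl = 1.854 × 10^-3 × 74.55 = 0.1382 g
% KCl = 0.1382 / 0.7075 × 100 = 19.54 %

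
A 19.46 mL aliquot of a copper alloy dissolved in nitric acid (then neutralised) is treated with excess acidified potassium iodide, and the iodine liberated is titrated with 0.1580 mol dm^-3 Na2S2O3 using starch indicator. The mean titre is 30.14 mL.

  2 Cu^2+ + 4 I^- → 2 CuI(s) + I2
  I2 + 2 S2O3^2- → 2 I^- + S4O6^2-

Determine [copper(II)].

0.2447 mol/L

n(S2O3^2-) = 0.03014 × 0.1580 = 4.762 × 10^-3 mol
n(I2) = n(S2O3^2-)/2 = 2.381 × 10^-3 mol
From the 2:1 ratio, n(Cu2+) in the aliquot = 2/1 × 2.381 × 10^-3 = 4.762 × 10^-3 mol
[Cu2+] = 4.762 × 10^-3 / 0.01946 = 0.2447 mol/L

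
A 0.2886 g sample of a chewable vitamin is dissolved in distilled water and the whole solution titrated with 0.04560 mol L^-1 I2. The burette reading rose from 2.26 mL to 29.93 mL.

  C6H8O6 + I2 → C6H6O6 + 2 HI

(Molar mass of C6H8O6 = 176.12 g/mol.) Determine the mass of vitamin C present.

0.2222 g

n(I2) = 0.02767 L × 0.04560 mol/L = 1.262 × 10^-3 mol
n(C6H8O6) = 1.262 × 10^-3 mol (1:1 ratio)
mass of C6H8O6 = 1.262 × 10^-3 × 176.12 g/mol = 0.2222 g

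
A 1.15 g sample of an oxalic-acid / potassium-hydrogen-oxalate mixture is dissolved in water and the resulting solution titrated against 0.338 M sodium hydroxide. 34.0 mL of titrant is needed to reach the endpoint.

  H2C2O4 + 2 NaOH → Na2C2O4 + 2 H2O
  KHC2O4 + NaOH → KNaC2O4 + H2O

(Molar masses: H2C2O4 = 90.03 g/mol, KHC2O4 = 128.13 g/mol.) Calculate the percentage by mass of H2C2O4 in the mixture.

15.2 %

n(NaOH) = 0.0340 × 0.338 = 0.0115 mol
Let x = n(H2C2O4), y = n(KHC2O4).
Titrant: 2x + 1y = 0.0115;  mass: 90.03x + 128.13y = 1.15
Solving, x = 1.94 × 10^-3 mol, y = 7.61 × 10^-3 mol
mass of H2C2O4 = 1.94 × 10^-3 × 90.03 = 0.175 g
% H2C2O4 = 0.175 / 1.15 × 100 = 15.2 %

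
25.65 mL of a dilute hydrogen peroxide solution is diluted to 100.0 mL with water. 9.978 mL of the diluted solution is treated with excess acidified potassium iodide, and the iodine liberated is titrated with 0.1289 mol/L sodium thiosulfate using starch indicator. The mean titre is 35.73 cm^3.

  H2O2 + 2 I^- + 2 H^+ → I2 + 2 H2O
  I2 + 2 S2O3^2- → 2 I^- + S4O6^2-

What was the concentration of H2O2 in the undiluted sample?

0.8998 mol/L

n(S2O3^2-) = 0.03573 × 0.1289 = 4.606 × 10^-3 mol
n(I2) = n(S2O3^2-)/2 = 2.303 × 10^-3 mol
n(H2O2) in the aliquot = 2.303 × 10^-3 mol (1:1 ratio)
[H2O2]_dilute = 2.303 × 10^-3 / 0.009978 = 0.2308 mol/L
[H2O2]_original = 0.2308 × 100.0/25.65 = 0.8998 mol/L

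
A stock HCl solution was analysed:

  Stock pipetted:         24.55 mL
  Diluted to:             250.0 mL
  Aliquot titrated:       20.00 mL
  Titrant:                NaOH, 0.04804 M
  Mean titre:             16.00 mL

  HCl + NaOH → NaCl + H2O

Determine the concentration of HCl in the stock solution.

0.3914 M

n(NaOH) = 0.01600 × 0.04804 = 7.686 × 10^-4 mol
n(HCl) in the aliquot = 7.686 × 10^-4 mol (1:1 ratio)
[HCl]_dilute = 7.686 × 10^-4 / 0.02000 = 0.03843 mol/L
Dilution factor = 250.0 / 24.55 = 10.18
[HCl]_stock = 0.03843 × 10.18 = 0.3914 mol/L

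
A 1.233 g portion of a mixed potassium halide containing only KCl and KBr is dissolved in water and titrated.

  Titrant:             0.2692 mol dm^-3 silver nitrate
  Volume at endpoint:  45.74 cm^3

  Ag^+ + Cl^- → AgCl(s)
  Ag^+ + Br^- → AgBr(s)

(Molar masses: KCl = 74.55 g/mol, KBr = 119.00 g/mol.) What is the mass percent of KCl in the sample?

n(AgNO3) = 0.04574 × 0.2692 = 0.01231 mol
Let x = n(KCl), y = n(KBr).
Titrant: 1x + 1y = 0.01231;  mass: 74.55x + 119.00y = 1.233
Solving, x = 5.225 × 10^-3 mol, y = 7.088 × 10^-3 mol
mass of KCl = 5.225 × 10^-3 × 74.55 = 0.3896 g
% KCl = 0.3896 / 1.233 × 100 = 31.59 %

31.59 %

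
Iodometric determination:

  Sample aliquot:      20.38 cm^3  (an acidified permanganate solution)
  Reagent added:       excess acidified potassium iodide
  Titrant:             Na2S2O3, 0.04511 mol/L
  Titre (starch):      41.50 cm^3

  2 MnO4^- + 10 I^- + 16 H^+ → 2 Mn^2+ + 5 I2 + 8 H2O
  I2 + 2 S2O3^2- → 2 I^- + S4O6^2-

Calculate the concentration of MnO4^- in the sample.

0.01837 mol/L

n(S2O3^2-) = 0.04150 × 0.04511 = 1.872 × 10^-3 mol
n(I2) = n(S2O3^2-)/2 = 9.360 × 10^-4 mol
From the 2:5 ratio, n(MnO4^-) in the aliquot = 2/5 × 9.360 × 10^-4 = 3.744 × 10^-4 mol
[MnO4^-] = 3.744 × 10^-4 / 0.02038 = 0.01837 mol/L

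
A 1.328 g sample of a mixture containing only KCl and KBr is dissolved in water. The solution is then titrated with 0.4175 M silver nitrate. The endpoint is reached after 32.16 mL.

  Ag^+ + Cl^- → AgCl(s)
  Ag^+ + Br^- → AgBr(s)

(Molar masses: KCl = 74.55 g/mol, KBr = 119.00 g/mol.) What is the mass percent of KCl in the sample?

34.07 %

n(AgNO3) = 0.03216 × 0.4175 = 0.01343 mol
Let x = n(KCl), y = n(KBr).
Titrant: 1x + 1y = 0.01343;  mass: 74.55x + 119.00y = 1.328
Solving, x = 6.069 × 10^-3 mol, y = 7.357 × 10^-3 mol
mass of KCl = 6.069 × 10^-3 × 74.55 = 0.4525 g
% KCl = 0.4525 / 1.328 × 100 = 34.07 %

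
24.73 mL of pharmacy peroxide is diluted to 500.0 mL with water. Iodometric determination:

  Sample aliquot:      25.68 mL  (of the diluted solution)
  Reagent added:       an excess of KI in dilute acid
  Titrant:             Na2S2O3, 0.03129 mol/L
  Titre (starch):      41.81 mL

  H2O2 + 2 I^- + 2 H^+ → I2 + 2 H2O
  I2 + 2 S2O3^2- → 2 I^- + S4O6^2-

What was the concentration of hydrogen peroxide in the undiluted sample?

0.5150 mol/L

n(S2O3^2-) = 0.04181 × 0.03129 = 1.308 × 10^-3 mol
n(I2) = n(S2O3^2-)/2 = 6.541 × 10^-4 mol
n(H2O2) in the aliquot = 6.541 × 10^-4 mol (1:1 ratio)
[H2O2]_dilute = 6.541 × 10^-4 / 0.02568 = 0.02547 mol/L
[H2O2]_original = 0.02547 × 500.0/24.73 = 0.5150 mol/L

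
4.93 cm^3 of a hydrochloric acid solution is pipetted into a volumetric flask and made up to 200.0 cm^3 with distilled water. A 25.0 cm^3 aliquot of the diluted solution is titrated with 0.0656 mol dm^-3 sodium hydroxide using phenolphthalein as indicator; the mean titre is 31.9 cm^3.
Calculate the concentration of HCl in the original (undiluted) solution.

HCl + NaOH → NaCl + H2O
n(NaOH) = 0.0319 × 0.0656 = 2.09 × 10^-3 mol
n(HCl) in the aliquot = 2.09 × 10^-3 mol (1:1 ratio)
[HCl]_dilute = 2.09 × 10^-3 / 0.0250 = 0.0837 mol/L
Dilution factor = 200.0 / 4.93 = 40.57
[HCl]_stock = 0.0837 × 40.57 = 3.40 mol/L

3.40 mol/L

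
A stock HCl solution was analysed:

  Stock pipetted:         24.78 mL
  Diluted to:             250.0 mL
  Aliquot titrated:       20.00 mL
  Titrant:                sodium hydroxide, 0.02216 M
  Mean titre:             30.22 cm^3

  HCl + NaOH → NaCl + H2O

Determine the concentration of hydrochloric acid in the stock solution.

0.3378 M

n(NaOH) = 0.03022 × 0.02216 = 6.697 × 10^-4 mol
n(HCl) in the aliquot = 6.697 × 10^-4 mol (1:1 ratio)
[HCl]_dilute = 6.697 × 10^-4 / 0.02000 = 0.03348 mol/L
Dilution factor = 250.0 / 24.78 = 10.09
[HCl]_stock = 0.03348 × 10.09 = 0.3378 mol/L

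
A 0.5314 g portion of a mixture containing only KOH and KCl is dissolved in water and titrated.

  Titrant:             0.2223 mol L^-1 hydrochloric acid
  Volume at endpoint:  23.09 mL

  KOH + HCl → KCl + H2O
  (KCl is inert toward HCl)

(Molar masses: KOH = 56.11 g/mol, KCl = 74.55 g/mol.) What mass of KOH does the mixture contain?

0.2880 g

n(HCl) = 0.02309 × 0.2223 = 5.133 × 10^-3 mol
Let x = n(KOH), y = n(KCl).
Titrant: 1x = 5.133 × 10^-3;  mass: 56.11x + 74.55y = 0.5314
Solving, x = 5.133 × 10^-3 mol, y = 3.265 × 10^-3 mol
mass of KOH = 5.133 × 10^-3 × 56.11 = 0.2880 g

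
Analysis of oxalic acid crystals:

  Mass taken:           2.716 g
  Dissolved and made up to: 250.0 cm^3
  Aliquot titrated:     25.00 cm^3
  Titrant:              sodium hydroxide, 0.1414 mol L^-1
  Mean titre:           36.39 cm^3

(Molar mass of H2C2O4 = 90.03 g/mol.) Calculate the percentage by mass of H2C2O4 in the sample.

85.28 %

H2C2O4 + 2 NaOH → Na2C2O4 + 2 H2O
n(NaOH) per titration = 0.03639 × 0.1414 = 5.146 × 10^-3 mol
From the 1:2 ratio, n(H2C2O4) in each aliquot = 1/2 × 5.146 × 10^-3 = 2.573 × 10^-3 mol
n(H2C2O4) in the whole flask = 2.573 × 10^-3 × 250.0/25.00 = 0.02573 mol
mass of H2C2O4 = 0.02573 × 90.03 = 2.316 g
% H2C2O4 = 2.316 / 2.716 × 100 = 85.28 %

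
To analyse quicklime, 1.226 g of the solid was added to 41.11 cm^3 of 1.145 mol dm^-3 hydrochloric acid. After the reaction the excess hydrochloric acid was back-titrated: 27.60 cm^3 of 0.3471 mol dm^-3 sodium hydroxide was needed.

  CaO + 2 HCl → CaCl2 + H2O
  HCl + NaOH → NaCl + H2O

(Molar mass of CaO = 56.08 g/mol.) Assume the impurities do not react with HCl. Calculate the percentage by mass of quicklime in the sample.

85.75 %

n(HCl) added = 0.04111 × 1.145 = 0.04707 mol
n(NaOH) used in back-titration = 0.02760 × 0.3471 = 9.580 × 10^-3 mol
n(HCl) left over = 9.580 × 10^-3 mol (1:1 ratio)
n(HCl) consumed by analyte = 0.04707 − 9.580 × 10^-3 = 0.03749 mol
From the 1:2 ratio, n(CaO) = 1/2 × 0.03749 = 0.01875 mol
mass of CaO = 0.01875 × 56.08 = 1.051 g
% CaO = 1.051 / 1.226 × 100 = 85.75 %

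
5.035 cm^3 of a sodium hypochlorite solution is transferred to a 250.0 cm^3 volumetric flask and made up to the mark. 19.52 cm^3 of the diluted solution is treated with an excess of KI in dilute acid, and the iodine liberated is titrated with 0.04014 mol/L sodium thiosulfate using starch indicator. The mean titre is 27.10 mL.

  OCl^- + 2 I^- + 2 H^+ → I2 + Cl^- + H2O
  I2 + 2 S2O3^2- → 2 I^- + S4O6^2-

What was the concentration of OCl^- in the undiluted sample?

1.383 mol/L

n(S2O3^2-) = 0.02710 × 0.04014 = 1.088 × 10^-3 mol
n(I2) = n(S2O3^2-)/2 = 5.439 × 10^-4 mol
n(OCl^-) in the aliquot = 5.439 × 10^-4 mol (1:1 ratio)
[OCl^-]_dilute = 5.439 × 10^-4 / 0.01952 = 0.02786 mol/L
[OCl^-]_original = 0.02786 × 250.0/5.035 = 1.383 mol/L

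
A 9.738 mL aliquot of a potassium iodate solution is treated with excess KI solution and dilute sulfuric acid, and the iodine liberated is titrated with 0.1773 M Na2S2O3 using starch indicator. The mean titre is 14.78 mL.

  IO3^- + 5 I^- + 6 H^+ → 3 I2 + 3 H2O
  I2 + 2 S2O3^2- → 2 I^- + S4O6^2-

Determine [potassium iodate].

0.04485 M

n(S2O3^2-) = 0.01478 × 0.1773 = 2.620 × 10^-3 mol
n(I2) = n(S2O3^2-)/2 = 1.310 × 10^-3 mol
From the 1:3 ratio, n(IO3^-) in the aliquot = 1/3 × 1.310 × 10^-3 = 4.367 × 10^-4 mol
[IO3^-] = 4.367 × 10^-4 / 0.009738 = 0.04485 mol/L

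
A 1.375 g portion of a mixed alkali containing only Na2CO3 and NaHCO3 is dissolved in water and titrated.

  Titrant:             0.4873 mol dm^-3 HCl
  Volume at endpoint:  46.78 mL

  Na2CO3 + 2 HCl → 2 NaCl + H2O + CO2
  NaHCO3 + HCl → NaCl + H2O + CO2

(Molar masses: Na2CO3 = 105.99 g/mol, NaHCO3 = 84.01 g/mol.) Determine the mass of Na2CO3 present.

n(HCl) = 0.04678 × 0.4873 = 0.02280 mol
Let x = n(Na2CO3), y = n(NaHCO3).
Titrant: 2x + 1y = 0.02280;  mass: 105.99x + 84.01y = 1.375
Solving, x = 8.707 × 10^-3 mol, y = 5.382 × 10^-3 mol
mass of Na2CO3 = 8.707 × 10^-3 × 105.99 = 0.9228 g

0.9228 g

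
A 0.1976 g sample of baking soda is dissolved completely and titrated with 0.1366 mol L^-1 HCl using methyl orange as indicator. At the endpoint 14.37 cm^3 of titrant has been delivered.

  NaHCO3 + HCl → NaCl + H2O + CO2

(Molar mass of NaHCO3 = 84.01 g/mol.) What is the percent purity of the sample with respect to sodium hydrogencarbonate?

83.45 %

n(HCl) = 0.01437 L × 0.1366 mol/L = 1.963 × 10^-3 mol
n(NaHCO3) = 1.963 × 10^-3 mol (1:1 ratio)
mass of NaHCO3 = 1.963 × 10^-3 × 84.01 g/mol = 0.1649 g
% NaHCO3 = 0.1649 / 0.1976 × 100 = 83.45 %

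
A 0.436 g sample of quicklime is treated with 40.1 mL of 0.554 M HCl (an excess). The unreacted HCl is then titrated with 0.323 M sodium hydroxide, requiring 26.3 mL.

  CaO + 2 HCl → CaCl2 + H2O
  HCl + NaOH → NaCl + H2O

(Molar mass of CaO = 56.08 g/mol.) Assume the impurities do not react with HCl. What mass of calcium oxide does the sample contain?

n(HCl) added = 0.0401 × 0.554 = 0.0222 mol
n(NaOH) used in back-titration = 0.0263 × 0.323 = 8.49 × 10^-3 mol
n(HCl) left over = 8.49 × 10^-3 mol (1:1 ratio)
n(HCl) consumed by analyte = 0.0222 − 8.49 × 10^-3 = 0.0137 mol
From the 1:2 ratio, n(CaO) = 1/2 × 0.0137 = 6.86 × 10^-3 mol
mass of CaO = 6.86 × 10^-3 × 56.08 = 0.385 g

0.385 g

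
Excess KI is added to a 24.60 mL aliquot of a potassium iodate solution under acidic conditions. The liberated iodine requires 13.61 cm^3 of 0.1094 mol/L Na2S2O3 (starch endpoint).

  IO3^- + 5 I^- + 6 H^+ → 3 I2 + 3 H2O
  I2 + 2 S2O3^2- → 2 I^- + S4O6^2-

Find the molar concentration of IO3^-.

0.01009 mol/L

n(S2O3^2-) = 0.01361 × 0.1094 = 1.489 × 10^-3 mol
n(I2) = n(S2O3^2-)/2 = 7.445 × 10^-4 mol
From the 1:3 ratio, n(IO3^-) in the aliquot = 1/3 × 7.445 × 10^-4 = 2.482 × 10^-4 mol
[IO3^-] = 2.482 × 10^-4 / 0.02460 = 0.01009 mol/L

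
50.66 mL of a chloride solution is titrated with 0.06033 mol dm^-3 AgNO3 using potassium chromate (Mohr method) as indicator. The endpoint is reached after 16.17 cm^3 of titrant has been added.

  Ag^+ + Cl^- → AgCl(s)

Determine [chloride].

n(AgNO3) = 0.01617 L × 0.06033 mol/L = 9.755 × 10^-4 mol
n(Cl-) = 9.755 × 10^-4 mol (1:1 mole ratio)
[Cl-] = 9.755 × 10^-4 mol / 0.05066 L = 0.01926 mol/L

0.01926 mol/L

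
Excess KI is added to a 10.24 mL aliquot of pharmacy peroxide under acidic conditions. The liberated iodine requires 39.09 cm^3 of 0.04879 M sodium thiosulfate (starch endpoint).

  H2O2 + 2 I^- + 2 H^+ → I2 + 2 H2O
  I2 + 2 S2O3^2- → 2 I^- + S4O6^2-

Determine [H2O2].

0.09313 M

n(S2O3^2-) = 0.03909 × 0.04879 = 1.907 × 10^-3 mol
n(I2) = n(S2O3^2-)/2 = 9.536 × 10^-4 mol
n(H2O2) in the aliquot = 9.536 × 10^-4 mol (1:1 ratio)
[H2O2] = 9.536 × 10^-4 / 0.01024 = 0.09313 mol/L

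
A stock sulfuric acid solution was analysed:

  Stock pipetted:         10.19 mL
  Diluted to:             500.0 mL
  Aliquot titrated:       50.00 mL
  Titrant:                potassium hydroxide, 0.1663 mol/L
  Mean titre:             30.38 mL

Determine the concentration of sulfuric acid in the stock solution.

H2SO4 + 2 KOH → K2SO4 + 2 H2O
n(KOH) = 0.03038 × 0.1663 = 5.052 × 10^-3 mol
From the 1:2 ratio, n(H2SO4) in the aliquot = 1/2 × 5.052 × 10^-3 = 2.526 × 10^-3 mol
[H2SO4]_dilute = 2.526 × 10^-3 / 0.05000 = 0.05052 mol/L
Dilution factor = 500.0 / 10.19 = 49.07
[H2SO4]_stock = 0.05052 × 49.07 = 2.479 mol/L

2.479 mol/L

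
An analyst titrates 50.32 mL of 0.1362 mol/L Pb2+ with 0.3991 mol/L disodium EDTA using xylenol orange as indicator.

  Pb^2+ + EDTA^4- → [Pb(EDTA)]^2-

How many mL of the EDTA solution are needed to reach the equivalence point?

n(Pb2+) = 0.05032 L × 0.1362 mol/L = 6.854 × 10^-3 mol
n(EDTA) = 6.854 × 10^-3 mol (1:1 stoichiometry)
V(EDTA) = 6.854 × 10^-3 mol / 0.3991 mol/L = 0.01717 L = 17.17 mL

17.17 mL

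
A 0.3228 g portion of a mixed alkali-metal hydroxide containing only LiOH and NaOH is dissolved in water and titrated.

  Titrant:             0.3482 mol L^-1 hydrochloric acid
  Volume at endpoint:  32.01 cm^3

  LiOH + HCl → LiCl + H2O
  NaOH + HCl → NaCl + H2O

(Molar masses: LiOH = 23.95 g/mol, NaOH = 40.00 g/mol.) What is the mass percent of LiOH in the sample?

n(HCl) = 0.03201 × 0.3482 = 0.01115 mol
Let x = n(LiOH), y = n(NaOH).
Titrant: 1x + 1y = 0.01115;  mass: 23.95x + 40.00y = 0.3228
Solving, x = 7.666 × 10^-3 mol, y = 3.480 × 10^-3 mol
mass of LiOH = 7.666 × 10^-3 × 23.95 = 0.1836 g
% LiOH = 0.1836 / 0.3228 × 100 = 56.88 %

56.88 %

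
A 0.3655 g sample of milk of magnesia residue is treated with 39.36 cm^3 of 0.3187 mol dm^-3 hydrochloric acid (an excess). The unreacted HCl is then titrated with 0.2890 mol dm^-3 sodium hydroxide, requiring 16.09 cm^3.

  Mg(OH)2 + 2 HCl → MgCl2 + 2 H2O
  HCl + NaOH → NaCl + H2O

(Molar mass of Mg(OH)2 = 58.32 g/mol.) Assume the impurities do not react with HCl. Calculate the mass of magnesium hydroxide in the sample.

0.2302 g

n(HCl) added = 0.03936 × 0.3187 = 0.01254 mol
n(NaOH) used in back-titration = 0.01609 × 0.2890 = 4.650 × 10^-3 mol
n(HCl) left over = 4.650 × 10^-3 mol (1:1 ratio)
n(HCl) consumed by analyte = 0.01254 − 4.650 × 10^-3 = 7.894 × 10^-3 mol
From the 1:2 ratio, n(Mg(OH)2) = 1/2 × 7.894 × 10^-3 = 3.947 × 10^-3 mol
mass of Mg(OH)2 = 3.947 × 10^-3 × 58.32 = 0.2302 g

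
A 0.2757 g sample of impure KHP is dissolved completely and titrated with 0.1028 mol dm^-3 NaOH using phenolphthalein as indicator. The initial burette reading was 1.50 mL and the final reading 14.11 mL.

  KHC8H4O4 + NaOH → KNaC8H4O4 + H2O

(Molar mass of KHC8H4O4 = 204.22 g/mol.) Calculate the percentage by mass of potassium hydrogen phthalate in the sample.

96.02 %

n(NaOH) = 0.01261 L × 0.1028 mol/L = 1.296 × 10^-3 mol
n(KHC8H4O4) = 1.296 × 10^-3 mol (1:1 ratio)
mass of KHC8H4O4 = 1.296 × 10^-3 × 204.22 g/mol = 0.2647 g
% KHC8H4O4 = 0.2647 / 0.2757 × 100 = 96.02 %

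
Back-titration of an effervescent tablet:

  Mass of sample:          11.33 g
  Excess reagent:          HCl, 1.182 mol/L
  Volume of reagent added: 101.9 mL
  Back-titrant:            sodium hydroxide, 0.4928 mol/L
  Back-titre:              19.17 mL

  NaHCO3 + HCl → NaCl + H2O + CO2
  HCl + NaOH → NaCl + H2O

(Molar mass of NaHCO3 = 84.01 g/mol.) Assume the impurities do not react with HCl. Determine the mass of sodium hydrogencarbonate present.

n(HCl) added = 0.1019 × 1.182 = 0.1204 mol
n(NaOH) used in back-titration = 0.01917 × 0.4928 = 9.447 × 10^-3 mol
n(HCl) left over = 9.447 × 10^-3 mol (1:1 ratio)
n(HCl) consumed by analyte = 0.1204 − 9.447 × 10^-3 = 0.1110 mol
n(NaHCO3) = 0.1110 mol (1:1 ratio)
mass of NaHCO3 = 0.1110 × 84.01 = 9.325 g

9.325 g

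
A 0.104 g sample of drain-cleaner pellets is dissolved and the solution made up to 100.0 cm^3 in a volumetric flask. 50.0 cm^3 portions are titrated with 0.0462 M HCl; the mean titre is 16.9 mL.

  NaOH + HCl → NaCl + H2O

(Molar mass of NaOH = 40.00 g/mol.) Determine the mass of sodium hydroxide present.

n(HCl) per titration = 0.0169 × 0.0462 = 7.81 × 10^-4 mol
n(NaOH) in each aliquot = 7.81 × 10^-4 mol (1:1 ratio)
n(NaOH) in the whole flask = 7.81 × 10^-4 × 100.0/50.0 = 1.56 × 10^-3 mol
mass of NaOH = 1.56 × 10^-3 × 40.00 = 0.0625 g

0.0625 g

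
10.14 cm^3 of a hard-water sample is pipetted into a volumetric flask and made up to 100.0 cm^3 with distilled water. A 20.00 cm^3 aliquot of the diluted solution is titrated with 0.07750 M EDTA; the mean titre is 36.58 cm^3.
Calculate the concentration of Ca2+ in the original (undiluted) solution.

Ca^2+ + EDTA^4- → [Ca(EDTA)]^2-
n(EDTA) = 0.03658 × 0.07750 = 2.835 × 10^-3 mol
n(Ca2+) in the aliquot = 2.835 × 10^-3 mol (1:1 ratio)
[Ca2+]_dilute = 2.835 × 10^-3 / 0.02000 = 0.1417 mol/L
Dilution factor = 100.0 / 10.14 = 9.862
[Ca2+]_stock = 0.1417 × 9.862 = 1.398 mol/L

1.398 M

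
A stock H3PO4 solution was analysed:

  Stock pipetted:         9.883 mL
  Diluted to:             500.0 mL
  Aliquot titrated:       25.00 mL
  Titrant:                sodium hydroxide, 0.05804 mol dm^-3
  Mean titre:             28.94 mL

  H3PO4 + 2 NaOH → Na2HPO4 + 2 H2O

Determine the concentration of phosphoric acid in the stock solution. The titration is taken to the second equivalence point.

1.700 mol/L

n(NaOH) = 0.02894 × 0.05804 = 1.680 × 10^-3 mol
From the 1:2 ratio, n(H3PO4) in the aliquot = 1/2 × 1.680 × 10^-3 = 8.398 × 10^-4 mol
[H3PO4]_dilute = 8.398 × 10^-4 / 0.02500 = 0.03359 mol/L
Dilution factor = 500.0 / 9.883 = 50.59
[H3PO4]_stock = 0.03359 × 50.59 = 1.700 mol/L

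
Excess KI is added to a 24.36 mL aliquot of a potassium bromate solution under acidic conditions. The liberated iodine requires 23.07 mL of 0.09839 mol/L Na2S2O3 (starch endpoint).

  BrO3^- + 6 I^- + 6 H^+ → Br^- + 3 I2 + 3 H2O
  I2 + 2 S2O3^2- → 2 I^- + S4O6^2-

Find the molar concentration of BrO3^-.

n(S2O3^2-) = 0.02307 × 0.09839 = 2.270 × 10^-3 mol
n(I2) = n(S2O3^2-)/2 = 1.135 × 10^-3 mol
From the 1:3 ratio, n(BrO3^-) in the aliquot = 1/3 × 1.135 × 10^-3 = 3.783 × 10^-4 mol
[BrO3^-] = 3.783 × 10^-4 / 0.02436 = 0.01553 mol/L

0.01553 mol/L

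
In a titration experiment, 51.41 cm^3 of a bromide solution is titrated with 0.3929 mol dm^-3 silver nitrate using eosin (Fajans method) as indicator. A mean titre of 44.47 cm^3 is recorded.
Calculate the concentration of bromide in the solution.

0.3399 mol/L

Ag^+ + Br^- → AgBr(s)
n(AgNO3) = 0.04447 L × 0.3929 mol/L = 0.01747 mol
n(Br-) = 0.01747 mol (1:1 mole ratio)
[Br-] = 0.01747 mol / 0.05141 L = 0.3399 mol/L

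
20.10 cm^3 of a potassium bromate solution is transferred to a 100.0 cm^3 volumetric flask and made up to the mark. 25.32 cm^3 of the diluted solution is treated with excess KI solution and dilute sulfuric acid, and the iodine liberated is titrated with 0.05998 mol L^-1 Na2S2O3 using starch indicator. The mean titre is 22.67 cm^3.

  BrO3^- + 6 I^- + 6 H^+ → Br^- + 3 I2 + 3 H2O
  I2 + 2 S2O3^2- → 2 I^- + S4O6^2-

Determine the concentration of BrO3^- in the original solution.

0.04453 mol/L

n(S2O3^2-) = 0.02267 × 0.05998 = 1.360 × 10^-3 mol
n(I2) = n(S2O3^2-)/2 = 6.799 × 10^-4 mol
From the 1:3 ratio, n(BrO3^-) in the aliquot = 1/3 × 6.799 × 10^-4 = 2.266 × 10^-4 mol
[BrO3^-]_dilute = 2.266 × 10^-4 / 0.02532 = 0.008950 mol/L
[BrO3^-]_original = 0.008950 × 100.0/20.10 = 0.04453 mol/L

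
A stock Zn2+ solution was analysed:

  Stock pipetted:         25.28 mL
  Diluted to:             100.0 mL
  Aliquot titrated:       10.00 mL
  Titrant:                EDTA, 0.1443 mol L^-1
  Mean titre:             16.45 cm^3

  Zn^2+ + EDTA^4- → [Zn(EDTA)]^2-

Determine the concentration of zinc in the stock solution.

n(EDTA) = 0.01645 × 0.1443 = 2.374 × 10^-3 mol
n(Zn2+) in the aliquot = 2.374 × 10^-3 mol (1:1 ratio)
[Zn2+]_dilute = 2.374 × 10^-3 / 0.01000 = 0.2374 mol/L
Dilution factor = 100.0 / 25.28 = 3.956
[Zn2+]_stock = 0.2374 × 3.956 = 0.9390 mol/L

0.9390 mol/L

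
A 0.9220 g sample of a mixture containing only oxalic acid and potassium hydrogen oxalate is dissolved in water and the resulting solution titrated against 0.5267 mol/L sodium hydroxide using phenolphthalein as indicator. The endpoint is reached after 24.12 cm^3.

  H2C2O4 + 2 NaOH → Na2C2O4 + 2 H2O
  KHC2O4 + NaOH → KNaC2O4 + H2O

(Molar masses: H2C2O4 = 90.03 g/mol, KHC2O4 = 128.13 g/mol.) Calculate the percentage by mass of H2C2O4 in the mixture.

n(NaOH) = 0.02412 × 0.5267 = 0.01270 mol
Let x = n(H2C2O4), y = n(KHC2O4).
Titrant: 2x + 1y = 0.01270;  mass: 90.03x + 128.13y = 0.9220
Solving, x = 4.246 × 10^-3 mol, y = 4.213 × 10^-3 mol
mass of H2C2O4 = 4.246 × 10^-3 × 90.03 = 0.3822 g
% H2C2O4 = 0.3822 / 0.9220 × 100 = 41.46 %

41.46 %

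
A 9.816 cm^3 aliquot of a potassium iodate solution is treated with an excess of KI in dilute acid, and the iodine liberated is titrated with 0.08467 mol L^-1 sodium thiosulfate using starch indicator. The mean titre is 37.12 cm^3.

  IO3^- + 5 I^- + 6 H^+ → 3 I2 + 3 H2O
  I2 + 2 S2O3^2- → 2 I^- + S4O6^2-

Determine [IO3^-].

0.05336 mol/L

n(S2O3^2-) = 0.03712 × 0.08467 = 3.143 × 10^-3 mol
n(I2) = n(S2O3^2-)/2 = 1.571 × 10^-3 mol
From the 1:3 ratio, n(IO3^-) in the aliquot = 1/3 × 1.571 × 10^-3 = 5.238 × 10^-4 mol
[IO3^-] = 5.238 × 10^-4 / 0.009816 = 0.05336 mol/L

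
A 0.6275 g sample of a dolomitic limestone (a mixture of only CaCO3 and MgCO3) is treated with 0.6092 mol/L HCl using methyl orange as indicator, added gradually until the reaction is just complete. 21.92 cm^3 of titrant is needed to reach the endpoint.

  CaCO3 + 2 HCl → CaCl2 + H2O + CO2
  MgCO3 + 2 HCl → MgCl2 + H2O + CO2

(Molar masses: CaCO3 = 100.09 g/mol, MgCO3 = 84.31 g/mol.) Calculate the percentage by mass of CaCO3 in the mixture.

65.27 %

n(HCl) = 0.02192 × 0.6092 = 0.01335 mol
Let x = n(CaCO3), y = n(MgCO3).
Titrant: 2x + 2y = 0.01335;  mass: 100.09x + 84.31y = 0.6275
Solving, x = 4.092 × 10^-3 mol, y = 2.585 × 10^-3 mol
mass of CaCO3 = 4.092 × 10^-3 × 100.09 = 0.4096 g
% CaCO3 = 0.4096 / 0.6275 × 100 = 65.27 %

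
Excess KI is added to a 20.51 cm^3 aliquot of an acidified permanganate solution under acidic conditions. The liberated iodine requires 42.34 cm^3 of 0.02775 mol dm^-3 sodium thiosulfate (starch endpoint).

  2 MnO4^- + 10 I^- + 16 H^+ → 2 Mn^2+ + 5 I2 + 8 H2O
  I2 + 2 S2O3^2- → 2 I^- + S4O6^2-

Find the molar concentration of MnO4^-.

0.01146 mol/L

n(S2O3^2-) = 0.04234 × 0.02775 = 1.175 × 10^-3 mol
n(I2) = n(S2O3^2-)/2 = 5.875 × 10^-4 mol
From the 2:5 ratio, n(MnO4^-) in the aliquot = 2/5 × 5.875 × 10^-4 = 2.350 × 10^-4 mol
[MnO4^-] = 2.350 × 10^-4 / 0.02051 = 0.01146 mol/L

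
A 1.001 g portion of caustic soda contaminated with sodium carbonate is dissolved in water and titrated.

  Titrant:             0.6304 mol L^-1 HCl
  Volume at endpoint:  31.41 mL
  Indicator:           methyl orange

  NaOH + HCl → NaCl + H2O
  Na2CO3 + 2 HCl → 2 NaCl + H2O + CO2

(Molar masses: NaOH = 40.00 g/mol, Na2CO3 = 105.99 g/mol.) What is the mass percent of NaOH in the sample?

n(HCl) = 0.03141 × 0.6304 = 0.01980 mol
Let x = n(NaOH), y = n(Na2CO3).
Titrant: 1x + 2y = 0.01980;  mass: 40.00x + 105.99y = 1.001
Solving, x = 3.720 × 10^-3 mol, y = 8.040 × 10^-3 mol
mass of NaOH = 3.720 × 10^-3 × 40.00 = 0.1488 g
% NaOH = 0.1488 / 1.001 × 100 = 14.87 %

14.87 %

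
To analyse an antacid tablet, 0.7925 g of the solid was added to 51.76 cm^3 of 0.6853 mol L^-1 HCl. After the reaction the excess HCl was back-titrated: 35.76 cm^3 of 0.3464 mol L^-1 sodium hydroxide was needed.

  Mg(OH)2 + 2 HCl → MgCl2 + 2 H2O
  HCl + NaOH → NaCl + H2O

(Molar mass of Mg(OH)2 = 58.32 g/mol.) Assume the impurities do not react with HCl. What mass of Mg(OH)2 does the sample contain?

0.6731 g

n(HCl) added = 0.05176 × 0.6853 = 0.03547 mol
n(NaOH) used in back-titration = 0.03576 × 0.3464 = 0.01239 mol
n(HCl) left over = 0.01239 mol (1:1 ratio)
n(HCl) consumed by analyte = 0.03547 − 0.01239 = 0.02308 mol
From the 1:2 ratio, n(Mg(OH)2) = 1/2 × 0.02308 = 0.01154 mol
mass of Mg(OH)2 = 0.01154 × 58.32 = 0.6731 g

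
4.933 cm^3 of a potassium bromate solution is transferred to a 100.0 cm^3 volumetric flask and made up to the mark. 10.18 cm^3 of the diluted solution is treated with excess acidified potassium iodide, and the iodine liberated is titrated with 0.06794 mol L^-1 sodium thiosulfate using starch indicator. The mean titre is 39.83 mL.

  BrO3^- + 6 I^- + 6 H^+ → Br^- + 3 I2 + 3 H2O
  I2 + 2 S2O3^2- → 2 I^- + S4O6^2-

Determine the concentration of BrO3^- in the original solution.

n(S2O3^2-) = 0.03983 × 0.06794 = 2.706 × 10^-3 mol
n(I2) = n(S2O3^2-)/2 = 1.353 × 10^-3 mol
From the 1:3 ratio, n(BrO3^-) in the aliquot = 1/3 × 1.353 × 10^-3 = 4.510 × 10^-4 mol
[BrO3^-]_dilute = 4.510 × 10^-4 / 0.01018 = 0.04430 mol/L
[BrO3^-]_original = 0.04430 × 100.0/4.933 = 0.8981 mol/L

0.8981 mol/L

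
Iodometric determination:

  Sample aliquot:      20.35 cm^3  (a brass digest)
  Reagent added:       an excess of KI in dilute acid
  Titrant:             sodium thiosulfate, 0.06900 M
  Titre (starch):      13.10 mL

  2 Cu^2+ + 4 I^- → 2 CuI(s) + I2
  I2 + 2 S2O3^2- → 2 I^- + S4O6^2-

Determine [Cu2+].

0.04442 M

n(S2O3^2-) = 0.01310 × 0.06900 = 9.039 × 10^-4 mol
n(I2) = n(S2O3^2-)/2 = 4.519 × 10^-4 mol
From the 2:1 ratio, n(Cu2+) in the aliquot = 2/1 × 4.519 × 10^-4 = 9.039 × 10^-4 mol
[Cu2+] = 9.039 × 10^-4 / 0.02035 = 0.04442 mol/L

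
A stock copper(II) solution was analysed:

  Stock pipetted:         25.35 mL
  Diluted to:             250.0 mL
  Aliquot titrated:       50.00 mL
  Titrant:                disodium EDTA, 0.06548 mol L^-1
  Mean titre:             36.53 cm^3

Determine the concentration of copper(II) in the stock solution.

0.4718 mol/L

Cu^2+ + EDTA^4- → [Cu(EDTA)]^2-
n(EDTA) = 0.03653 × 0.06548 = 2.392 × 10^-3 mol
n(Cu2+) in the aliquot = 2.392 × 10^-3 mol (1:1 ratio)
[Cu2+]_dilute = 2.392 × 10^-3 / 0.05000 = 0.04784 mol/L
Dilution factor = 250.0 / 25.35 = 9.862
[Cu2+]_stock = 0.04784 × 9.862 = 0.4718 mol/L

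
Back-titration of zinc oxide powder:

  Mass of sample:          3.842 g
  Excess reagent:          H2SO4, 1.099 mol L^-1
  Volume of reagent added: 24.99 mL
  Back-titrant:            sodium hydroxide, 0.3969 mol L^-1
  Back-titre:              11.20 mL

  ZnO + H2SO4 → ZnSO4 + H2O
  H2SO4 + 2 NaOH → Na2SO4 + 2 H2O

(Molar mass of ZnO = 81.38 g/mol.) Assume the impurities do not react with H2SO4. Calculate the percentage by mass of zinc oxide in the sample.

n(H2SO4) added = 0.02499 × 1.099 = 0.02746 mol
n(NaOH) used in back-titration = 0.01120 × 0.3969 = 4.445 × 10^-3 mol
From the 1:2 ratio, n(H2SO4) left over = 1/2 × 4.445 × 10^-3 = 2.223 × 10^-3 mol
n(H2SO4) consumed by analyte = 0.02746 − 2.223 × 10^-3 = 0.02524 mol
n(ZnO) = 0.02524 mol (1:1 ratio)
mass of ZnO = 0.02524 × 81.38 = 2.054 g
% ZnO = 2.054 / 3.842 × 100 = 53.47 %

53.47 %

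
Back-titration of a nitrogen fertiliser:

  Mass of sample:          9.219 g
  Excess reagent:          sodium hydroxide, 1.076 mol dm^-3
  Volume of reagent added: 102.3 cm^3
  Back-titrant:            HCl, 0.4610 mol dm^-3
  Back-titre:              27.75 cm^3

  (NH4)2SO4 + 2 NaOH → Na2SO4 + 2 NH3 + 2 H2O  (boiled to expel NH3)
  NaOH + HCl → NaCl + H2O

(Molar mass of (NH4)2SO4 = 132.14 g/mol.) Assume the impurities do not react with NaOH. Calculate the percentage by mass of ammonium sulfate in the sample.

n(NaOH) added = 0.1023 × 1.076 = 0.1101 mol
n(HCl) used in back-titration = 0.02775 × 0.4610 = 0.01279 mol
n(NaOH) left over = 0.01279 mol (1:1 ratio)
n(NaOH) consumed by analyte = 0.1101 − 0.01279 = 0.09728 mol
From the 1:2 ratio, n((NH4)2SO4) = 1/2 × 0.09728 = 0.04864 mol
mass of (NH4)2SO4 = 0.04864 × 132.14 = 6.427 g
% (NH4)2SO4 = 6.427 / 9.219 × 100 = 69.72 %

69.72 %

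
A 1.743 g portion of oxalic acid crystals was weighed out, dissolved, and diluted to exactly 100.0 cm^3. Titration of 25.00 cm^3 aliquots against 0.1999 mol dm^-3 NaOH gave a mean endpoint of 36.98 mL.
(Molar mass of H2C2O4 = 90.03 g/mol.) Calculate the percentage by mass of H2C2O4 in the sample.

H2C2O4 + 2 NaOH → Na2C2O4 + 2 H2O
n(NaOH) per titration = 0.03698 × 0.1999 = 7.392 × 10^-3 mol
From the 1:2 ratio, n(H2C2O4) in each aliquot = 1/2 × 7.392 × 10^-3 = 3.696 × 10^-3 mol
n(H2C2O4) in the whole flask = 3.696 × 10^-3 × 100.0/25.00 = 0.01478 mol
mass of H2C2O4 = 0.01478 × 90.03 = 1.331 g
% H2C2O4 = 1.331 / 1.743 × 100 = 76.37 %

76.37 %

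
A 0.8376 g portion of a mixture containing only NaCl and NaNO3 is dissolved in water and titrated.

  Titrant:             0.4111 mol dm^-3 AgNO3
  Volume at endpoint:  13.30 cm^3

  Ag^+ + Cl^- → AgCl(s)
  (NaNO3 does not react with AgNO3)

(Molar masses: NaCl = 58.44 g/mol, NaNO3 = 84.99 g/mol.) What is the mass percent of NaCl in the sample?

n(AgNO3) = 0.01330 × 0.4111 = 5.468 × 10^-3 mol
Let x = n(NaCl), y = n(NaNO3).
Titrant: 1x = 5.468 × 10^-3;  mass: 58.44x + 84.99y = 0.8376
Solving, x = 5.468 × 10^-3 mol, y = 6.096 × 10^-3 mol
mass of NaCl = 5.468 × 10^-3 × 58.44 = 0.3195 g
% NaCl = 0.3195 / 0.8376 × 100 = 38.15 %

38.15 %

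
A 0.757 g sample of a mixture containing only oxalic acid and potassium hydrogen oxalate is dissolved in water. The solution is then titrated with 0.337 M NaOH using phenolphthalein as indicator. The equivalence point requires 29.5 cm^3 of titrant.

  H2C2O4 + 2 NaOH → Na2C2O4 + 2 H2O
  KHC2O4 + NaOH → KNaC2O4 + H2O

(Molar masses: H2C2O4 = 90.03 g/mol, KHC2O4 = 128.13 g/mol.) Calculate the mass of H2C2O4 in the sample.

0.280 g

n(NaOH) = 0.0295 × 0.337 = 9.94 × 10^-3 mol
Let x = n(H2C2O4), y = n(KHC2O4).
Titrant: 2x + 1y = 9.94 × 10^-3;  mass: 90.03x + 128.13y = 0.757
Solving, x = 3.11 × 10^-3 mol, y = 3.72 × 10^-3 mol
mass of H2C2O4 = 3.11 × 10^-3 × 90.03 = 0.280 g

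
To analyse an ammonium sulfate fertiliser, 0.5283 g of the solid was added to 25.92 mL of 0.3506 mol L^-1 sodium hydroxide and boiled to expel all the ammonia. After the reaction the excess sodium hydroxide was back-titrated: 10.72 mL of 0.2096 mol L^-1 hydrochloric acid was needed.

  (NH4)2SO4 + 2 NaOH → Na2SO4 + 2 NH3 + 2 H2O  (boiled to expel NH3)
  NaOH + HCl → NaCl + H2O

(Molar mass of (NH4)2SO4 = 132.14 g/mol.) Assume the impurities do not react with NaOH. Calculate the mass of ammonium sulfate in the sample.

0.4520 g

n(NaOH) added = 0.02592 × 0.3506 = 9.088 × 10^-3 mol
n(HCl) used in back-titration = 0.01072 × 0.2096 = 2.247 × 10^-3 mol
n(NaOH) left over = 2.247 × 10^-3 mol (1:1 ratio)
n(NaOH) consumed by analyte = 9.088 × 10^-3 − 2.247 × 10^-3 = 6.841 × 10^-3 mol
From the 1:2 ratio, n((NH4)2SO4) = 1/2 × 6.841 × 10^-3 = 3.420 × 10^-3 mol
mass of (NH4)2SO4 = 3.420 × 10^-3 × 132.14 = 0.4520 g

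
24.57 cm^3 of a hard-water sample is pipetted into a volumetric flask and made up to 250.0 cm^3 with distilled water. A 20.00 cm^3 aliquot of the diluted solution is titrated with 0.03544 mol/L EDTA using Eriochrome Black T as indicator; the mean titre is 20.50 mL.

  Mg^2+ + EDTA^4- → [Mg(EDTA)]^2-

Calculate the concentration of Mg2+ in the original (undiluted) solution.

n(EDTA) = 0.02050 × 0.03544 = 7.265 × 10^-4 mol
n(Mg2+) in the aliquot = 7.265 × 10^-4 mol (1:1 ratio)
[Mg2+]_dilute = 7.265 × 10^-4 / 0.02000 = 0.03633 mol/L
Dilution factor = 250.0 / 24.57 = 10.18
[Mg2+]_stock = 0.03633 × 10.18 = 0.3696 mol/L

0.3696 mol/L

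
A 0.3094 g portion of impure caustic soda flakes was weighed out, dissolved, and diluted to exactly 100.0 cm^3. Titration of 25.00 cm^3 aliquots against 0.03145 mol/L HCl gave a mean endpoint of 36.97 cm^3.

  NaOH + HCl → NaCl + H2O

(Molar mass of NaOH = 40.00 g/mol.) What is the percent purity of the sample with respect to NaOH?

60.13 %

n(HCl) per titration = 0.03697 × 0.03145 = 1.163 × 10^-3 mol
n(NaOH) in each aliquot = 1.163 × 10^-3 mol (1:1 ratio)
n(NaOH) in the whole flask = 1.163 × 10^-3 × 100.0/25.00 = 4.651 × 10^-3 mol
mass of NaOH = 4.651 × 10^-3 × 40.00 = 0.1860 g
% NaOH = 0.1860 / 0.3094 × 100 = 60.13 %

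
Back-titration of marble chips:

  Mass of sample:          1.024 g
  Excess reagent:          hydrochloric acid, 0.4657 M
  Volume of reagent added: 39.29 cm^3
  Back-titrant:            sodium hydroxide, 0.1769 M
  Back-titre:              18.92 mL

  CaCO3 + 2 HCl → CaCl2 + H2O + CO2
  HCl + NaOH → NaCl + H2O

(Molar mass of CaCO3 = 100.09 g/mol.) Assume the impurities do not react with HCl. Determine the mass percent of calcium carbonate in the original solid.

n(HCl) added = 0.03929 × 0.4657 = 0.01830 mol
n(NaOH) used in back-titration = 0.01892 × 0.1769 = 3.347 × 10^-3 mol
n(HCl) left over = 3.347 × 10^-3 mol (1:1 ratio)
n(HCl) consumed by analyte = 0.01830 − 3.347 × 10^-3 = 0.01495 mol
From the 1:2 ratio, n(CaCO3) = 1/2 × 0.01495 = 7.475 × 10^-3 mol
mass of CaCO3 = 7.475 × 10^-3 × 100.09 = 0.7482 g
% CaCO3 = 0.7482 / 1.024 × 100 = 73.07 %

73.07 %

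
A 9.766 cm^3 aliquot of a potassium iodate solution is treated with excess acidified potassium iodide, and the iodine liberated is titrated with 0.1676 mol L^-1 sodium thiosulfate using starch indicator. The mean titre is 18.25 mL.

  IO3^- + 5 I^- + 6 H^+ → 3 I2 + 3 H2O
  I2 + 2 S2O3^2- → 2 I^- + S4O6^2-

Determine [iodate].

n(S2O3^2-) = 0.01825 × 0.1676 = 3.059 × 10^-3 mol
n(I2) = n(S2O3^2-)/2 = 1.529 × 10^-3 mol
From the 1:3 ratio, n(IO3^-) in the aliquot = 1/3 × 1.529 × 10^-3 = 5.098 × 10^-4 mol
[IO3^-] = 5.098 × 10^-4 / 0.009766 = 0.05220 mol/L

0.05220 mol/L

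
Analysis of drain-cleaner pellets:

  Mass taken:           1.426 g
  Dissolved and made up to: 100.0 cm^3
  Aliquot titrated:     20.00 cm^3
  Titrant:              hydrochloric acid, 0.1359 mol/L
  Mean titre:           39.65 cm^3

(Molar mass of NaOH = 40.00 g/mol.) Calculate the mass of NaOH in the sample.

1.078 g

NaOH + HCl → NaCl + H2O
n(HCl) per titration = 0.03965 × 0.1359 = 5.388 × 10^-3 mol
n(NaOH) in each aliquot = 5.388 × 10^-3 mol (1:1 ratio)
n(NaOH) in the whole flask = 5.388 × 10^-3 × 100.0/20.00 = 0.02694 mol
mass of NaOH = 0.02694 × 40.00 = 1.078 g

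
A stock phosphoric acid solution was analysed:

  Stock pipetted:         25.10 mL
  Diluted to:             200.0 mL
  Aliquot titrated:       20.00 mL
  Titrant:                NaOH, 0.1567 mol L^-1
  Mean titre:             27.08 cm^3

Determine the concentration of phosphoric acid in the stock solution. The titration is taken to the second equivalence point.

H3PO4 + 2 NaOH → Na2HPO4 + 2 H2O
n(NaOH) = 0.02708 × 0.1567 = 4.243 × 10^-3 mol
From the 1:2 ratio, n(H3PO4) in the aliquot = 1/2 × 4.243 × 10^-3 = 2.122 × 10^-3 mol
[H3PO4]_dilute = 2.122 × 10^-3 / 0.02000 = 0.1061 mol/L
Dilution factor = 200.0 / 25.10 = 7.968
[H3PO4]_stock = 0.1061 × 7.968 = 0.8453 mol/L

0.8453 mol/L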